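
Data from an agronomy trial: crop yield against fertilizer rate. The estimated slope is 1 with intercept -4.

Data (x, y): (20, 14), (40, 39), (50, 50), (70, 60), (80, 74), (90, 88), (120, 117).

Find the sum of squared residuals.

x=20: ŷ = -4 + 20 = 16; e = 14 − 16 = -2
x=40: ŷ = -4 + 40 = 36; e = 39 − 36 = 3
x=50: ŷ = -4 + 50 = 46; e = 50 − 46 = 4
x=70: ŷ = -4 + 70 = 66; e = 60 − 66 = -6
x=80: ŷ = -4 + 80 = 76; e = 74 − 76 = -2
x=90: ŷ = -4 + 90 = 86; e = 88 − 86 = 2
x=120: ŷ = -4 + 120 = 116; e = 117 − 116 = 1
SSE = 4 + 9 + 16 + 36 + 4 + 4 + 1 = 74

SSE = 74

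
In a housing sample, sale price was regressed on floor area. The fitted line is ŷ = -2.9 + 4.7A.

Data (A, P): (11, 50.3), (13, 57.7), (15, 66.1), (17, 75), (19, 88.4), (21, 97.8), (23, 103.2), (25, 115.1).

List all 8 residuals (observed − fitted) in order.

A=11: ŷ = -2.9 + 4.7·11 = 48.8; r = 50.3 − 48.8 = 1.5
A=13: ŷ = -2.9 + 4.7·13 = 58.2; r = 57.7 − 58.2 = -0.5
A=15: ŷ = -2.9 + 4.7·15 = 67.6; r = 66.1 − 67.6 = -1.5
A=17: ŷ = -2.9 + 4.7·17 = 77; r = 75 − 77 = -2
A=19: ŷ = -2.9 + 4.7·19 = 86.4; r = 88.4 − 86.4 = 2
A=21: ŷ = -2.9 + 4.7·21 = 95.8; r = 97.8 − 95.8 = 2
A=23: ŷ = -2.9 + 4.7·23 = 105.2; r = 103.2 − 105.2 = -2
A=25: ŷ = -2.9 + 4.7·25 = 114.6; r = 115.1 − 114.6 = 0.5

1.5, -0.5, -1.5, -2, 2, 2, -2, 0.5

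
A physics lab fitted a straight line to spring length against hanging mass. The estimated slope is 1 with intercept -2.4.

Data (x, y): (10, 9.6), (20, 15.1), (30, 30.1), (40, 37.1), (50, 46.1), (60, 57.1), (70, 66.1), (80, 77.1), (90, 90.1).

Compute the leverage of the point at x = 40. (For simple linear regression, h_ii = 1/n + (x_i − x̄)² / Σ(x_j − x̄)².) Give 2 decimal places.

x̄ = (10 + 20 + 30 + 40 + 50 + 60 + 70 + 80 + 90)/9 = 50
Σ(x − x̄)² = 1600 + 900 + 400 + 100 + 0 + 100 + 400 + 900 + 1600 = 6000
h = 1/9 + (-10)²/6000 = 0.111111 + 0.0166667 = 0.13

h = 0.13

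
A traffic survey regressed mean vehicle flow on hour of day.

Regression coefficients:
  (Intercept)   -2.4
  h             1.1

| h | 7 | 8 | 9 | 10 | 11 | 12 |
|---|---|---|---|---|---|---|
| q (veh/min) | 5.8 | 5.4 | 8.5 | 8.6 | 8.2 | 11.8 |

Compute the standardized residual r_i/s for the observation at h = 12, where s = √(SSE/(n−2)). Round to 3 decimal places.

0.853

h=7: ŷ = -2.4 + 1.1·7 = 5.3; r = 5.8 − 5.3 = 0.5
h=8: ŷ = -2.4 + 1.1·8 = 6.4; r = 5.4 − 6.4 = -1
h=9: ŷ = -2.4 + 1.1·9 = 7.5; r = 8.5 − 7.5 = 1
h=10: ŷ = -2.4 + 1.1·10 = 8.6; r = 8.6 − 8.6 = 0
h=11: ŷ = -2.4 + 1.1·11 = 9.7; r = 8.2 − 9.7 = -1.5
h=12: ŷ = -2.4 + 1.1·12 = 10.8; r = 11.8 − 10.8 = 1
SSE = 0.25 + 1 + 1 + 0 + 2.25 + 1 = 5.5
s = √(5.5/4) = 1.1726
r/s = 1 / 1.1726 = 0.853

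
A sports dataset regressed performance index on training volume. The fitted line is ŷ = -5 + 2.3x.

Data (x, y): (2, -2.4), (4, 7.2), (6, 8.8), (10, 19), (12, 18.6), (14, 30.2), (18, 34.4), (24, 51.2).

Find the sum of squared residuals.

x=2: ŷ = -5 + 2.3·2 = -0.4; e = -2.4 − (-0.4) = -2
x=4: ŷ = -5 + 2.3·4 = 4.2; e = 7.2 − 4.2 = 3
x=6: ŷ = -5 + 2.3·6 = 8.8; e = 8.8 − 8.8 = 0
x=10: ŷ = -5 + 2.3·10 = 18; e = 19 − 18 = 1
x=12: ŷ = -5 + 2.3·12 = 22.6; e = 18.6 − 22.6 = -4
x=14: ŷ = -5 + 2.3·14 = 27.2; e = 30.2 − 27.2 = 3
x=18: ŷ = -5 + 2.3·18 = 36.4; e = 34.4 − 36.4 = -2
x=24: ŷ = -5 + 2.3·24 = 50.2; e = 51.2 − 50.2 = 1
SSE = 4 + 9 + 0 + 1 + 16 + 9 + 4 + 1 = 44

SSE = 44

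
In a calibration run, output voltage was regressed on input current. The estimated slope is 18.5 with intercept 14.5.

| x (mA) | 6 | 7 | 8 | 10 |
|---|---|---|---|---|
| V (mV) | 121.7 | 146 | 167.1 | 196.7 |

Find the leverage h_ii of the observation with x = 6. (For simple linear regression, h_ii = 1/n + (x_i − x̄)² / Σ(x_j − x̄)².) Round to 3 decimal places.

x̄ = (6 + 7 + 8 + 10)/4 = 7.75
Σ(x − x̄)² = 3.0625 + 0.5625 + 0.0625 + 5.0625 = 8.75
h = 1/4 + (-1.75)²/8.75 = 0.25 + 0.35 = 0.600

h = 0.600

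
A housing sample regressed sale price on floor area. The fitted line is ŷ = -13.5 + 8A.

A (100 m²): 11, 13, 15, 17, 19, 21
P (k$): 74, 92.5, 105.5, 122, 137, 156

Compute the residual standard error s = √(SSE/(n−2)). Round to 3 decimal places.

A=11: ŷ = -13.5 + 8·11 = 74.5; r = 74 − 74.5 = -0.5
A=13: ŷ = -13.5 + 8·13 = 90.5; r = 92.5 − 90.5 = 2
A=15: ŷ = -13.5 + 8·15 = 106.5; r = 105.5 − 106.5 = -1
A=17: ŷ = -13.5 + 8·17 = 122.5; r = 122 − 122.5 = -0.5
A=19: ŷ = -13.5 + 8·19 = 138.5; r = 137 − 138.5 = -1.5
A=21: ŷ = -13.5 + 8·21 = 154.5; r = 156 − 154.5 = 1.5
SSE = 0.25 + 4 + 1 + 0.25 + 2.25 + 2.25 = 10
s = √(10/4) = √2.5 ≈ 1.581

s = 1.581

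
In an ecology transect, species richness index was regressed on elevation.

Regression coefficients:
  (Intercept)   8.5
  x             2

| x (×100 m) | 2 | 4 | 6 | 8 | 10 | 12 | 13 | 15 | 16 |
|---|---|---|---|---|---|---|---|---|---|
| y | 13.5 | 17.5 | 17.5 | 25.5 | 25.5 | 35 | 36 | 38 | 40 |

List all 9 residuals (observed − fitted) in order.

x=2: ŷ = 8.5 + 2·2 = 12.5; r = 13.5 − 12.5 = 1
x=4: ŷ = 8.5 + 2·4 = 16.5; r = 17.5 − 16.5 = 1
x=6: ŷ = 8.5 + 2·6 = 20.5; r = 17.5 − 20.5 = -3
x=8: ŷ = 8.5 + 2·8 = 24.5; r = 25.5 − 24.5 = 1
x=10: ŷ = 8.5 + 2·10 = 28.5; r = 25.5 − 28.5 = -3
x=12: ŷ = 8.5 + 2·12 = 32.5; r = 35 − 32.5 = 2.5
x=13: ŷ = 8.5 + 2·13 = 34.5; r = 36 − 34.5 = 1.5
x=15: ŷ = 8.5 + 2·15 = 38.5; r = 38 − 38.5 = -0.5
x=16: ŷ = 8.5 + 2·16 = 40.5; r = 40 − 40.5 = -0.5

1, 1, -3, 1, -3, 2.5, 1.5, -0.5, -0.5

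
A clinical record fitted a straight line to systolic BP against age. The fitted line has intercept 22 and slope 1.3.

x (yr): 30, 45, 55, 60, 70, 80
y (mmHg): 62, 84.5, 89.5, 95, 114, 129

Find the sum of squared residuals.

SSE = 68

x=30: ŷ = 22 + 1.3·30 = 61; r = 62 − 61 = 1
x=45: ŷ = 22 + 1.3·45 = 80.5; r = 84.5 − 80.5 = 4
x=55: ŷ = 22 + 1.3·55 = 93.5; r = 89.5 − 93.5 = -4
x=60: ŷ = 22 + 1.3·60 = 100; r = 95 − 100 = -5
x=70: ŷ = 22 + 1.3·70 = 113; r = 114 − 113 = 1
x=80: ŷ = 22 + 1.3·80 = 126; r = 129 − 126 = 3
SSE = 1 + 16 + 16 + 25 + 1 + 9 = 68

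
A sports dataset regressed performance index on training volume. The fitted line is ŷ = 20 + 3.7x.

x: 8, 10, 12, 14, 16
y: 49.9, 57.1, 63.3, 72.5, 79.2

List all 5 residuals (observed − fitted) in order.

0.3, 0.1, -1.1, 0.7, 0

x=8: ŷ = 20 + 3.7·8 = 49.6; e = 49.9 − 49.6 = 0.3
x=10: ŷ = 20 + 3.7·10 = 57; e = 57.1 − 57 = 0.1
x=12: ŷ = 20 + 3.7·12 = 64.4; e = 63.3 − 64.4 = -1.1
x=14: ŷ = 20 + 3.7·14 = 71.8; e = 72.5 − 71.8 = 0.7
x=16: ŷ = 20 + 3.7·16 = 79.2; e = 79.2 − 79.2 = 0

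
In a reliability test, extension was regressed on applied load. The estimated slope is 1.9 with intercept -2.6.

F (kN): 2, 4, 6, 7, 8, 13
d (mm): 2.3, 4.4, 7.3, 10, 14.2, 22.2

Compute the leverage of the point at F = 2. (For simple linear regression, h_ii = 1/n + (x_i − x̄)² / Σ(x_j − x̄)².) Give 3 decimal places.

F̄ = (2 + 4 + 6 + 7 + 8 + 13)/6 = 6.66667
Σ(F − F̄)² = 21.7778 + 7.11111 + 0.444444 + 0.111111 + 1.77778 + 40.1111 = 71.3333
h = 1/6 + (-4.66667)²/71.3333 = 0.166667 + 0.305296 = 0.472

h = 0.472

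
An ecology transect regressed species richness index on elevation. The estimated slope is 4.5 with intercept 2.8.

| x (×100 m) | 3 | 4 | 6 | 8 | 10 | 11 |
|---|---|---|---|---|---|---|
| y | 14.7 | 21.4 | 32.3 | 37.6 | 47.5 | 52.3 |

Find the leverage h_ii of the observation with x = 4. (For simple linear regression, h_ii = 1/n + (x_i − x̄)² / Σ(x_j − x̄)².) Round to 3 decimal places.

h = 0.340

x̄ = (3 + 4 + 6 + 8 + 10 + 11)/6 = 7
Σ(x − x̄)² = 16 + 9 + 1 + 1 + 9 + 16 = 52
h = 1/6 + (-3)²/52 = 0.166667 + 0.173077 = 0.340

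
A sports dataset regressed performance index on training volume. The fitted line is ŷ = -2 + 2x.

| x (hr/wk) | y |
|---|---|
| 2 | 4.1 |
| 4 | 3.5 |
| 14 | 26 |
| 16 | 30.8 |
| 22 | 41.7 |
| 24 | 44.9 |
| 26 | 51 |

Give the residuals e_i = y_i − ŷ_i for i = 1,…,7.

2.1, -2.5, 0, 0.8, -0.3, -1.1, 1

x=2: ŷ = -2 + 2·2 = 2; e = 4.1 − 2 = 2.1
x=4: ŷ = -2 + 2·4 = 6; e = 3.5 − 6 = -2.5
x=14: ŷ = -2 + 2·14 = 26; e = 26 − 26 = 0
x=16: ŷ = -2 + 2·16 = 30; e = 30.8 − 30 = 0.8
x=22: ŷ = -2 + 2·22 = 42; e = 41.7 − 42 = -0.3
x=24: ŷ = -2 + 2·24 = 46; e = 44.9 − 46 = -1.1
x=26: ŷ = -2 + 2·26 = 50; e = 51 − 50 = 1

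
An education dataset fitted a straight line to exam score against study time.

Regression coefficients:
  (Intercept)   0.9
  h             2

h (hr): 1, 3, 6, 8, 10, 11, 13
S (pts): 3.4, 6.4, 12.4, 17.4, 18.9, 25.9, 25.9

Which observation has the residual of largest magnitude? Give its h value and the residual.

h=1: ŷ = 0.9 + 2·1 = 2.9; r = 3.4 − 2.9 = 0.5
h=3: ŷ = 0.9 + 2·3 = 6.9; r = 6.4 − 6.9 = -0.5
h=6: ŷ = 0.9 + 2·6 = 12.9; r = 12.4 − 12.9 = -0.5
h=8: ŷ = 0.9 + 2·8 = 16.9; r = 17.4 − 16.9 = 0.5
h=10: ŷ = 0.9 + 2·10 = 20.9; r = 18.9 − 20.9 = -2
h=11: ŷ = 0.9 + 2·11 = 22.9; r = 25.9 − 22.9 = 3
h=13: ŷ = 0.9 + 2·13 = 26.9; r = 25.9 − 26.9 = -1
Largest |r| is 3 at h = 11, residual 3.

h = 11, r = 3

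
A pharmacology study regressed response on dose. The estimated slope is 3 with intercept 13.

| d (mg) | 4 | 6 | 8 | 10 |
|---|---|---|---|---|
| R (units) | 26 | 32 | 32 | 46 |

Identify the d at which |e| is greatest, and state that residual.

d = 8, e = -5

d=4: R̂ = 13 + 3·4 = 25; e = 26 − 25 = 1
d=6: R̂ = 13 + 3·6 = 31; e = 32 − 31 = 1
d=8: R̂ = 13 + 3·8 = 37; e = 32 − 37 = -5
d=10: R̂ = 13 + 3·10 = 43; e = 46 − 43 = 3
Largest |e| is 5 at d = 8, residual -5.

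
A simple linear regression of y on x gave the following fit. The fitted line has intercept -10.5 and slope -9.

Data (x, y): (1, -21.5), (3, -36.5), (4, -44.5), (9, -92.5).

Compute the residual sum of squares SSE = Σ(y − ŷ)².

x=1: ŷ = -10.5 − 9·1 = -19.5; e = -21.5 − (-19.5) = -2
x=3: ŷ = -10.5 − 9·3 = -37.5; e = -36.5 − (-37.5) = 1
x=4: ŷ = -10.5 − 9·4 = -46.5; e = -44.5 − (-46.5) = 2
x=9: ŷ = -10.5 − 9·9 = -91.5; e = -92.5 − (-91.5) = -1
SSE = 4 + 1 + 4 + 1 = 10

SSE = 10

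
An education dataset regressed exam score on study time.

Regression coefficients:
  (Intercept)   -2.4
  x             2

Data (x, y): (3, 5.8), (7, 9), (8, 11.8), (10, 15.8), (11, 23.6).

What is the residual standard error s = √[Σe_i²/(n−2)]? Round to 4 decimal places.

x=3: ŷ = -2.4 + 2·3 = 3.6; e = 5.8 − 3.6 = 2.2
x=7: ŷ = -2.4 + 2·7 = 11.6; e = 9 − 11.6 = -2.6
x=8: ŷ = -2.4 + 2·8 = 13.6; e = 11.8 − 13.6 = -1.8
x=10: ŷ = -2.4 + 2·10 = 17.6; e = 15.8 − 17.6 = -1.8
x=11: ŷ = -2.4 + 2·11 = 19.6; e = 23.6 − 19.6 = 4
SSE = 4.84 + 6.76 + 3.24 + 3.24 + 16 = 34.08
s = √(34.08/3) = √11.36 ≈ 3.3705

s = 3.3705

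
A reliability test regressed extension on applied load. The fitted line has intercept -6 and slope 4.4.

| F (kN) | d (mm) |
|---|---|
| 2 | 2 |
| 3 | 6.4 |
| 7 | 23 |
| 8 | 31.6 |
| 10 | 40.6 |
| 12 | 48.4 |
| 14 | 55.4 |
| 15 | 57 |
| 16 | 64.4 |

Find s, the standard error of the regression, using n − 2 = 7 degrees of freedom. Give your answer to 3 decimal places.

s = 2.023

F=2: ŷ = -6 + 4.4·2 = 2.8; r = 2 − 2.8 = -0.8
F=3: ŷ = -6 + 4.4·3 = 7.2; r = 6.4 − 7.2 = -0.8
F=7: ŷ = -6 + 4.4·7 = 24.8; r = 23 − 24.8 = -1.8
F=8: ŷ = -6 + 4.4·8 = 29.2; r = 31.6 − 29.2 = 2.4
F=10: ŷ = -6 + 4.4·10 = 38; r = 40.6 − 38 = 2.6
F=12: ŷ = -6 + 4.4·12 = 46.8; r = 48.4 − 46.8 = 1.6
F=14: ŷ = -6 + 4.4·14 = 55.6; r = 55.4 − 55.6 = -0.2
F=15: ŷ = -6 + 4.4·15 = 60; r = 57 − 60 = -3
F=16: ŷ = -6 + 4.4·16 = 64.4; r = 64.4 − 64.4 = 0
SSE = 0.64 + 0.64 + 3.24 + 5.76 + 6.76 + 2.56 + 0.04 + 9 + 0 = 28.64
s = √(28.64/7) = √4.09143 ≈ 2.023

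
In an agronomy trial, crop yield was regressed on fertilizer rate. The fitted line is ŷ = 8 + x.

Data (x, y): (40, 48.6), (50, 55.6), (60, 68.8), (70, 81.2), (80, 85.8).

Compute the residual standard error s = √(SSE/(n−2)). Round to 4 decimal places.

x=40: ŷ = 8 + 40 = 48; e = 48.6 − 48 = 0.6
x=50: ŷ = 8 + 50 = 58; e = 55.6 − 58 = -2.4
x=60: ŷ = 8 + 60 = 68; e = 68.8 − 68 = 0.8
x=70: ŷ = 8 + 70 = 78; e = 81.2 − 78 = 3.2
x=80: ŷ = 8 + 80 = 88; e = 85.8 − 88 = -2.2
SSE = 0.36 + 5.76 + 0.64 + 10.24 + 4.84 = 21.84
s = √(21.84/3) = √7.28 ≈ 2.6981

s = 2.6981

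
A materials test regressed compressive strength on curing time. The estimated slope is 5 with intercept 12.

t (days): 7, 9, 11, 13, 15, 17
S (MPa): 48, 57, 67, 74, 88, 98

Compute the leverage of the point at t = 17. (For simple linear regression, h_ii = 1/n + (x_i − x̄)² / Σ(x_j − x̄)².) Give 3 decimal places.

h = 0.524

t̄ = (7 + 9 + 11 + 13 + 15 + 17)/6 = 12
Σ(t − t̄)² = 25 + 9 + 1 + 1 + 9 + 25 = 70
h = 1/6 + (5)²/70 = 0.166667 + 0.357143 = 0.524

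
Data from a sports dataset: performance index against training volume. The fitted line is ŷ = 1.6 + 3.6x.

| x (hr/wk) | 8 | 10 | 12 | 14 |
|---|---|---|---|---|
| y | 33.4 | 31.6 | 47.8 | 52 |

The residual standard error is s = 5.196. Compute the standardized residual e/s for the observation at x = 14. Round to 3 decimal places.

0.000

ŷ = 1.6 + 3.6·14 = 52
e = 52 − 52 = 0
e/s = 0 / 5.196 = 0.000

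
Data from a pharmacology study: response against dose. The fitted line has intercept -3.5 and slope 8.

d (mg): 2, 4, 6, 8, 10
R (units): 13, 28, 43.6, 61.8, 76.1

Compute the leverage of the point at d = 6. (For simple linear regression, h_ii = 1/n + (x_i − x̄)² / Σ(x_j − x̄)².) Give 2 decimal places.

h = 0.20

d̄ = (2 + 4 + 6 + 8 + 10)/5 = 6
Σ(d − d̄)² = 16 + 4 + 0 + 4 + 16 = 40
h = 1/5 + (0)²/40 = 0.2 + 0 = 0.20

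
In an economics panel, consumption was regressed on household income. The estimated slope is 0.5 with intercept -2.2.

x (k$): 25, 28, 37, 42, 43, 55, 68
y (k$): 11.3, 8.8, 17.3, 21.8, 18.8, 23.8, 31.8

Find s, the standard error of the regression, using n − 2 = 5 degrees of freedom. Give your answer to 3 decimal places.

s = 2.121

x=25: ŷ = -2.2 + 0.5·25 = 10.3; e = 11.3 − 10.3 = 1
x=28: ŷ = -2.2 + 0.5·28 = 11.8; e = 8.8 − 11.8 = -3
x=37: ŷ = -2.2 + 0.5·37 = 16.3; e = 17.3 − 16.3 = 1
x=42: ŷ = -2.2 + 0.5·42 = 18.8; e = 21.8 − 18.8 = 3
x=43: ŷ = -2.2 + 0.5·43 = 19.3; e = 18.8 − 19.3 = -0.5
x=55: ŷ = -2.2 + 0.5·55 = 25.3; e = 23.8 − 25.3 = -1.5
x=68: ŷ = -2.2 + 0.5·68 = 31.8; e = 31.8 − 31.8 = 0
SSE = 1 + 9 + 1 + 9 + 0.25 + 2.25 + 0 = 22.5
s = √(22.5/5) = √4.5 ≈ 2.121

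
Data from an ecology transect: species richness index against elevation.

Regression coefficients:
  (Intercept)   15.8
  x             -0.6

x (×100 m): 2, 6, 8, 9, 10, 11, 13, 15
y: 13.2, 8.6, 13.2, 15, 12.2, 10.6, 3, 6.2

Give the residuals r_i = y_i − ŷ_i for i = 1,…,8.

-1.4, -3.6, 2.2, 4.6, 2.4, 1.4, -5, -0.6

x=2: ŷ = 15.8 − 0.6·2 = 14.6; r = 13.2 − 14.6 = -1.4
x=6: ŷ = 15.8 − 0.6·6 = 12.2; r = 8.6 − 12.2 = -3.6
x=8: ŷ = 15.8 − 0.6·8 = 11; r = 13.2 − 11 = 2.2
x=9: ŷ = 15.8 − 0.6·9 = 10.4; r = 15 − 10.4 = 4.6
x=10: ŷ = 15.8 − 0.6·10 = 9.8; r = 12.2 − 9.8 = 2.4
x=11: ŷ = 15.8 − 0.6·11 = 9.2; r = 10.6 − 9.2 = 1.4
x=13: ŷ = 15.8 − 0.6·13 = 8; r = 3 − 8 = -5
x=15: ŷ = 15.8 − 0.6·15 = 6.8; r = 6.2 − 6.8 = -0.6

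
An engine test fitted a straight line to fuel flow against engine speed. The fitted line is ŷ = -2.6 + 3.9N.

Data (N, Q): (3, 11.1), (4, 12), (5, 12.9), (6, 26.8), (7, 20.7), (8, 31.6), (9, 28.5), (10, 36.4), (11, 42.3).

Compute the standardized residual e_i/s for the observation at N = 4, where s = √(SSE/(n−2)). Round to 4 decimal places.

N=3: ŷ = -2.6 + 3.9·3 = 9.1; e = 11.1 − 9.1 = 2
N=4: ŷ = -2.6 + 3.9·4 = 13; e = 12 − 13 = -1
N=5: ŷ = -2.6 + 3.9·5 = 16.9; e = 12.9 − 16.9 = -4
N=6: ŷ = -2.6 + 3.9·6 = 20.8; e = 26.8 − 20.8 = 6
N=7: ŷ = -2.6 + 3.9·7 = 24.7; e = 20.7 − 24.7 = -4
N=8: ŷ = -2.6 + 3.9·8 = 28.6; e = 31.6 − 28.6 = 3
N=9: ŷ = -2.6 + 3.9·9 = 32.5; e = 28.5 − 32.5 = -4
N=10: ŷ = -2.6 + 3.9·10 = 36.4; e = 36.4 − 36.4 = 0
N=11: ŷ = -2.6 + 3.9·11 = 40.3; e = 42.3 − 40.3 = 2
SSE = 4 + 1 + 16 + 36 + 16 + 9 + 16 + 0 + 4 = 102
s = √(102/7) = 3.81725
e/s = -1 / 3.81725 = -0.2620

-0.2620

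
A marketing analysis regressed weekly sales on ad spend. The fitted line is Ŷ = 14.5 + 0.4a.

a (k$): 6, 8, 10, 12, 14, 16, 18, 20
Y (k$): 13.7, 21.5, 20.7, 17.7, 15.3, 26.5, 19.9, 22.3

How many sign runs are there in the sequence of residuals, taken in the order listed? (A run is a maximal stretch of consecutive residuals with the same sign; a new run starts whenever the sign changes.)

a=6: Ŷ = 14.5 + 0.4·6 = 16.9; e = 13.7 − 16.9 = -3.2
a=8: Ŷ = 14.5 + 0.4·8 = 17.7; e = 21.5 − 17.7 = 3.8
a=10: Ŷ = 14.5 + 0.4·10 = 18.5; e = 20.7 − 18.5 = 2.2
a=12: Ŷ = 14.5 + 0.4·12 = 19.3; e = 17.7 − 19.3 = -1.6
a=14: Ŷ = 14.5 + 0.4·14 = 20.1; e = 15.3 − 20.1 = -4.8
a=16: Ŷ = 14.5 + 0.4·16 = 20.9; e = 26.5 − 20.9 = 5.6
a=18: Ŷ = 14.5 + 0.4·18 = 21.7; e = 19.9 − 21.7 = -1.8
a=20: Ŷ = 14.5 + 0.4·20 = 22.5; e = 22.3 − 22.5 = -0.2
Signs: − + + − − + − −
Runs: −×1, +×2, −×2, +×1, −×2 → 5

5 runs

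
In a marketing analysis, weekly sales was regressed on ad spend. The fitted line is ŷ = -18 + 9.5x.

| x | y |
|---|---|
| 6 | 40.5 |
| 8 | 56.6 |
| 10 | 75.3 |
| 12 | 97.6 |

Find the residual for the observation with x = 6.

e = 1.5

ŷ = -18 + 9.5·6 = 39
e = 40.5 − 39 = 1.5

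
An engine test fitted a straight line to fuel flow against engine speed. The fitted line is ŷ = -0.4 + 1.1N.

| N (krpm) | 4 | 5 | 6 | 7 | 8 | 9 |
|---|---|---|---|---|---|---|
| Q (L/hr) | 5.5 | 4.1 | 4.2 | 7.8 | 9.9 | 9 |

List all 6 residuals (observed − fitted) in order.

1.5, -1, -2, 0.5, 1.5, -0.5

N=4: ŷ = -0.4 + 1.1·4 = 4; e = 5.5 − 4 = 1.5
N=5: ŷ = -0.4 + 1.1·5 = 5.1; e = 4.1 − 5.1 = -1
N=6: ŷ = -0.4 + 1.1·6 = 6.2; e = 4.2 − 6.2 = -2
N=7: ŷ = -0.4 + 1.1·7 = 7.3; e = 7.8 − 7.3 = 0.5
N=8: ŷ = -0.4 + 1.1·8 = 8.4; e = 9.9 − 8.4 = 1.5
N=9: ŷ = -0.4 + 1.1·9 = 9.5; e = 9 − 9.5 = -0.5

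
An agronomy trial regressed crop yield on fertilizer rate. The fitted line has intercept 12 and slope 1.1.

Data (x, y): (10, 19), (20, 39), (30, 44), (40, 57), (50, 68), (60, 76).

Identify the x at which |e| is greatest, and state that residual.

x=10: ŷ = 12 + 1.1·10 = 23; e = 19 − 23 = -4
x=20: ŷ = 12 + 1.1·20 = 34; e = 39 − 34 = 5
x=30: ŷ = 12 + 1.1·30 = 45; e = 44 − 45 = -1
x=40: ŷ = 12 + 1.1·40 = 56; e = 57 − 56 = 1
x=50: ŷ = 12 + 1.1·50 = 67; e = 68 − 67 = 1
x=60: ŷ = 12 + 1.1·60 = 78; e = 76 − 78 = -2
Largest |e| is 5 at x = 20, residual 5.

x = 20, e = 5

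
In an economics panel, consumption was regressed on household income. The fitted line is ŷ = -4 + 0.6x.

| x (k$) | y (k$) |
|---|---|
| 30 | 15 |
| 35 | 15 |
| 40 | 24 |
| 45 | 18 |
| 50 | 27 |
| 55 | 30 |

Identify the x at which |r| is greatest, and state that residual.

x=30: ŷ = -4 + 0.6·30 = 14; r = 15 − 14 = 1
x=35: ŷ = -4 + 0.6·35 = 17; r = 15 − 17 = -2
x=40: ŷ = -4 + 0.6·40 = 20; r = 24 − 20 = 4
x=45: ŷ = -4 + 0.6·45 = 23; r = 18 − 23 = -5
x=50: ŷ = -4 + 0.6·50 = 26; r = 27 − 26 = 1
x=55: ŷ = -4 + 0.6·55 = 29; r = 30 − 29 = 1
Largest |r| is 5 at x = 45, residual -5.

x = 45, r = -5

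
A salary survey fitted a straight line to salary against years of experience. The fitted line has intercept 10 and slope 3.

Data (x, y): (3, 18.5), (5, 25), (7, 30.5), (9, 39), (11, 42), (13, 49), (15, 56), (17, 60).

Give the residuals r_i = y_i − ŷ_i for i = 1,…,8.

x=3: ŷ = 10 + 3·3 = 19; r = 18.5 − 19 = -0.5
x=5: ŷ = 10 + 3·5 = 25; r = 25 − 25 = 0
x=7: ŷ = 10 + 3·7 = 31; r = 30.5 − 31 = -0.5
x=9: ŷ = 10 + 3·9 = 37; r = 39 − 37 = 2
x=11: ŷ = 10 + 3·11 = 43; r = 42 − 43 = -1
x=13: ŷ = 10 + 3·13 = 49; r = 49 − 49 = 0
x=15: ŷ = 10 + 3·15 = 55; r = 56 − 55 = 1
x=17: ŷ = 10 + 3·17 = 61; r = 60 − 61 = -1

-0.5, 0, -0.5, 2, -1, 0, 1, -1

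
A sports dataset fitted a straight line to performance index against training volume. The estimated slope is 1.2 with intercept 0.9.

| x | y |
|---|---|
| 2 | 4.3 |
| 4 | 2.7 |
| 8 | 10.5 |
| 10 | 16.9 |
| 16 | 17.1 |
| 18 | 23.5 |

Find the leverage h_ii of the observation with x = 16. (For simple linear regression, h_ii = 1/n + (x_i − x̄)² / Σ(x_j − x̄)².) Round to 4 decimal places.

x̄ = (2 + 4 + 8 + 10 + 16 + 18)/6 = 9.66667
Σ(x − x̄)² = 58.7778 + 32.1111 + 2.77778 + 0.111111 + 40.1111 + 69.4444 = 203.333
h = 1/6 + (6.33333)²/203.333 = 0.166667 + 0.197268 = 0.3639

h = 0.3639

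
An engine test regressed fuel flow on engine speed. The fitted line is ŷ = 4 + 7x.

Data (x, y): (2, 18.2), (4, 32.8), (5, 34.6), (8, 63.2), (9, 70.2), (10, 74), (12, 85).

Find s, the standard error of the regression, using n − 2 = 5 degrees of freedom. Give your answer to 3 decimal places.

s = 3.147

x=2: ŷ = 4 + 7·2 = 18; e = 18.2 − 18 = 0.2
x=4: ŷ = 4 + 7·4 = 32; e = 32.8 − 32 = 0.8
x=5: ŷ = 4 + 7·5 = 39; e = 34.6 − 39 = -4.4
x=8: ŷ = 4 + 7·8 = 60; e = 63.2 − 60 = 3.2
x=9: ŷ = 4 + 7·9 = 67; e = 70.2 − 67 = 3.2
x=10: ŷ = 4 + 7·10 = 74; e = 74 − 74 = 0
x=12: ŷ = 4 + 7·12 = 88; e = 85 − 88 = -3
SSE = 0.04 + 0.64 + 19.36 + 10.24 + 10.24 + 0 + 9 = 49.52
s = √(49.52/5) = √9.904 ≈ 3.147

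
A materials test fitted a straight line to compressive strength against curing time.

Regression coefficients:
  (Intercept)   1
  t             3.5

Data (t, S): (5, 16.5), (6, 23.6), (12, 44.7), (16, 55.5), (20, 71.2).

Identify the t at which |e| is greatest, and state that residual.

t = 5, e = -2

t=5: ŷ = 1 + 3.5·5 = 18.5; e = 16.5 − 18.5 = -2
t=6: ŷ = 1 + 3.5·6 = 22; e = 23.6 − 22 = 1.6
t=12: ŷ = 1 + 3.5·12 = 43; e = 44.7 − 43 = 1.7
t=16: ŷ = 1 + 3.5·16 = 57; e = 55.5 − 57 = -1.5
t=20: ŷ = 1 + 3.5·20 = 71; e = 71.2 − 71 = 0.2
Largest |e| is 2 at t = 5, residual -2.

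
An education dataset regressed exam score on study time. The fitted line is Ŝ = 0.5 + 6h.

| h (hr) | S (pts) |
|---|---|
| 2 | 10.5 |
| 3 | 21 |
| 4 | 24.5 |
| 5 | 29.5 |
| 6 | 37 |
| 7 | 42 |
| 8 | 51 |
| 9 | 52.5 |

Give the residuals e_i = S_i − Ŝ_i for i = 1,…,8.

-2, 2.5, 0, -1, 0.5, -0.5, 2.5, -2

h=2: Ŝ = 0.5 + 6·2 = 12.5; e = 10.5 − 12.5 = -2
h=3: Ŝ = 0.5 + 6·3 = 18.5; e = 21 − 18.5 = 2.5
h=4: Ŝ = 0.5 + 6·4 = 24.5; e = 24.5 − 24.5 = 0
h=5: Ŝ = 0.5 + 6·5 = 30.5; e = 29.5 − 30.5 = -1
h=6: Ŝ = 0.5 + 6·6 = 36.5; e = 37 − 36.5 = 0.5
h=7: Ŝ = 0.5 + 6·7 = 42.5; e = 42 − 42.5 = -0.5
h=8: Ŝ = 0.5 + 6·8 = 48.5; e = 51 − 48.5 = 2.5
h=9: Ŝ = 0.5 + 6·9 = 54.5; e = 52.5 − 54.5 = -2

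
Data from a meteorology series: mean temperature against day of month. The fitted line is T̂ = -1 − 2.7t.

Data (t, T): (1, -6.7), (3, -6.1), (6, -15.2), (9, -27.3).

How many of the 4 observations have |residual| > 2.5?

2

t=1: T̂ = -1 − 2.7·1 = -3.7; e = -6.7 − (-3.7) = -3
t=3: T̂ = -1 − 2.7·3 = -9.1; e = -6.1 − (-9.1) = 3
t=6: T̂ = -1 − 2.7·6 = -17.2; e = -15.2 − (-17.2) = 2
t=9: T̂ = -1 − 2.7·9 = -25.3; e = -27.3 − (-25.3) = -2
|e| > 2.5: t=1 (|e|=3), t=3 (|e|=3) → 2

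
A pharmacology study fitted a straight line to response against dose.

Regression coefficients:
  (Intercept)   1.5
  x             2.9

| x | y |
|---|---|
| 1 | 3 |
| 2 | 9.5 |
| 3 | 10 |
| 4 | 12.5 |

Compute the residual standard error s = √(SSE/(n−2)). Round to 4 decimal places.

s = 1.8974

x=1: ŷ = 1.5 + 2.9·1 = 4.4; e = 3 − 4.4 = -1.4
x=2: ŷ = 1.5 + 2.9·2 = 7.3; e = 9.5 − 7.3 = 2.2
x=3: ŷ = 1.5 + 2.9·3 = 10.2; e = 10 − 10.2 = -0.2
x=4: ŷ = 1.5 + 2.9·4 = 13.1; e = 12.5 − 13.1 = -0.6
SSE = 1.96 + 4.84 + 0.04 + 0.36 = 7.2
s = √(7.2/2) = √3.6 ≈ 1.8974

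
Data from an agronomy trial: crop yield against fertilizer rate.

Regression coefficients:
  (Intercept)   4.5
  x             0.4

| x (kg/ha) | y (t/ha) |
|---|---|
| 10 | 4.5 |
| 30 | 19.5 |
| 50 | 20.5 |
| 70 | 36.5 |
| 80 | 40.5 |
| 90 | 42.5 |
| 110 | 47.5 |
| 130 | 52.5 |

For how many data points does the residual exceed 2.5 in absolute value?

6

x=10: ŷ = 4.5 + 0.4·10 = 8.5; e = 4.5 − 8.5 = -4
x=30: ŷ = 4.5 + 0.4·30 = 16.5; e = 19.5 − 16.5 = 3
x=50: ŷ = 4.5 + 0.4·50 = 24.5; e = 20.5 − 24.5 = -4
x=70: ŷ = 4.5 + 0.4·70 = 32.5; e = 36.5 − 32.5 = 4
x=80: ŷ = 4.5 + 0.4·80 = 36.5; e = 40.5 − 36.5 = 4
x=90: ŷ = 4.5 + 0.4·90 = 40.5; e = 42.5 − 40.5 = 2
x=110: ŷ = 4.5 + 0.4·110 = 48.5; e = 47.5 − 48.5 = -1
x=130: ŷ = 4.5 + 0.4·130 = 56.5; e = 52.5 − 56.5 = -4
|e| > 2.5: x=10 (|e|=4), x=30 (|e|=3), x=50 (|e|=4), x=70 (|e|=4), x=80 (|e|=4), x=130 (|e|=4) → 6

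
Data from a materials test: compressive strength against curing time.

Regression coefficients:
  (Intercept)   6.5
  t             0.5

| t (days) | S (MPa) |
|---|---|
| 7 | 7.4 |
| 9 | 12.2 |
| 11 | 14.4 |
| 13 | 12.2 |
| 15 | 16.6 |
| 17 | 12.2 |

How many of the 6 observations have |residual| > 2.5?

3

t=7: ŷ = 6.5 + 0.5·7 = 10; r = 7.4 − 10 = -2.6
t=9: ŷ = 6.5 + 0.5·9 = 11; r = 12.2 − 11 = 1.2
t=11: ŷ = 6.5 + 0.5·11 = 12; r = 14.4 − 12 = 2.4
t=13: ŷ = 6.5 + 0.5·13 = 13; r = 12.2 − 13 = -0.8
t=15: ŷ = 6.5 + 0.5·15 = 14; r = 16.6 − 14 = 2.6
t=17: ŷ = 6.5 + 0.5·17 = 15; r = 12.2 − 15 = -2.8
|r| > 2.5: t=7 (|r|=2.6), t=15 (|r|=2.6), t=17 (|r|=2.8) → 3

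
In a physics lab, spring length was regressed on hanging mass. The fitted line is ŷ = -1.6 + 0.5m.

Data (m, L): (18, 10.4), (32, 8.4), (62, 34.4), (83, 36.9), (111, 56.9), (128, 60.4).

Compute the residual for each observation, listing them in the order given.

3, -6, 5, -3, 3, -2

m=18: ŷ = -1.6 + 0.5·18 = 7.4; e = 10.4 − 7.4 = 3
m=32: ŷ = -1.6 + 0.5·32 = 14.4; e = 8.4 − 14.4 = -6
m=62: ŷ = -1.6 + 0.5·62 = 29.4; e = 34.4 − 29.4 = 5
m=83: ŷ = -1.6 + 0.5·83 = 39.9; e = 36.9 − 39.9 = -3
m=111: ŷ = -1.6 + 0.5·111 = 53.9; e = 56.9 − 53.9 = 3
m=128: ŷ = -1.6 + 0.5·128 = 62.4; e = 60.4 − 62.4 = -2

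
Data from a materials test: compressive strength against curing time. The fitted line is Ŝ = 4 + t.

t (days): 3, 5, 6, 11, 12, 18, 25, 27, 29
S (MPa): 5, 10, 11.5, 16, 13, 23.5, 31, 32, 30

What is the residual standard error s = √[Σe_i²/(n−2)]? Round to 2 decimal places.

s = 2.19

t=3: Ŝ = 4 + 3 = 7; e = 5 − 7 = -2
t=5: Ŝ = 4 + 5 = 9; e = 10 − 9 = 1
t=6: Ŝ = 4 + 6 = 10; e = 11.5 − 10 = 1.5
t=11: Ŝ = 4 + 11 = 15; e = 16 − 15 = 1
t=12: Ŝ = 4 + 12 = 16; e = 13 − 16 = -3
t=18: Ŝ = 4 + 18 = 22; e = 23.5 − 22 = 1.5
t=25: Ŝ = 4 + 25 = 29; e = 31 − 29 = 2
t=27: Ŝ = 4 + 27 = 31; e = 32 − 31 = 1
t=29: Ŝ = 4 + 29 = 33; e = 30 − 33 = -3
SSE = 4 + 1 + 2.25 + 1 + 9 + 2.25 + 4 + 1 + 9 = 33.5
s = √(33.5/7) = √4.78571 ≈ 2.19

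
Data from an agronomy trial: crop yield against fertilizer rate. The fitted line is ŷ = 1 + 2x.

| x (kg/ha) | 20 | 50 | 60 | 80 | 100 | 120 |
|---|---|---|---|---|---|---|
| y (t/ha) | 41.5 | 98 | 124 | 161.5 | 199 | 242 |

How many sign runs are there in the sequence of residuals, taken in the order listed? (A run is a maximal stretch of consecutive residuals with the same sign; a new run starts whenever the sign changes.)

5 runs

x=20: ŷ = 1 + 2·20 = 41; e = 41.5 − 41 = 0.5
x=50: ŷ = 1 + 2·50 = 101; e = 98 − 101 = -3
x=60: ŷ = 1 + 2·60 = 121; e = 124 − 121 = 3
x=80: ŷ = 1 + 2·80 = 161; e = 161.5 − 161 = 0.5
x=100: ŷ = 1 + 2·100 = 201; e = 199 − 201 = -2
x=120: ŷ = 1 + 2·120 = 241; e = 242 − 241 = 1
Signs: + − + + − +
Runs: +×1, −×1, +×2, −×1, +×1 → 5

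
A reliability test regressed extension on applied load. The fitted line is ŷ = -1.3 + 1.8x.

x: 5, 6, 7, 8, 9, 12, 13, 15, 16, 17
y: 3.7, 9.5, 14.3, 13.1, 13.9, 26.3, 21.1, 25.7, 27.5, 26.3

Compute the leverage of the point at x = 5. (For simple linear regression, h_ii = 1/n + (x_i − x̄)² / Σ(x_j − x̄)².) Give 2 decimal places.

h = 0.30

x̄ = (5 + 6 + 7 + 8 + 9 + 12 + 13 + 15 + 16 + 17)/10 = 10.8
Σ(x − x̄)² = 33.64 + 23.04 + 14.44 + 7.84 + 3.24 + 1.44 + 4.84 + 17.64 + 27.04 + 38.44 = 171.6
h = 1/10 + (-5.8)²/171.6 = 0.1 + 0.196037 = 0.30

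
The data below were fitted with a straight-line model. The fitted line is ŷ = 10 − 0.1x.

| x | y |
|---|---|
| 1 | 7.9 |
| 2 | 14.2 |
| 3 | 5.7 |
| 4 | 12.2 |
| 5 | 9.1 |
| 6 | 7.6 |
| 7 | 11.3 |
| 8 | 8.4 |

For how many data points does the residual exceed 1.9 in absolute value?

x=1: ŷ = 10 − 0.1·1 = 9.9; r = 7.9 − 9.9 = -2
x=2: ŷ = 10 − 0.1·2 = 9.8; r = 14.2 − 9.8 = 4.4
x=3: ŷ = 10 − 0.1·3 = 9.7; r = 5.7 − 9.7 = -4
x=4: ŷ = 10 − 0.1·4 = 9.6; r = 12.2 − 9.6 = 2.6
x=5: ŷ = 10 − 0.1·5 = 9.5; r = 9.1 − 9.5 = -0.4
x=6: ŷ = 10 − 0.1·6 = 9.4; r = 7.6 − 9.4 = -1.8
x=7: ŷ = 10 − 0.1·7 = 9.3; r = 11.3 − 9.3 = 2
x=8: ŷ = 10 − 0.1·8 = 9.2; r = 8.4 − 9.2 = -0.8
|r| > 1.9: x=1 (|r|=2), x=2 (|r|=4.4), x=3 (|r|=4), x=4 (|r|=2.6), x=7 (|r|=2) → 5

5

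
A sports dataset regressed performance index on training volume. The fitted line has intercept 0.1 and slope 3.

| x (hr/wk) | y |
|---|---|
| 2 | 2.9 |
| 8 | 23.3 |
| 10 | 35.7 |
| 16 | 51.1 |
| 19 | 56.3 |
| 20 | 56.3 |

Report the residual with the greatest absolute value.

x=2: ŷ = 0.1 + 3·2 = 6.1; e = 2.9 − 6.1 = -3.2
x=8: ŷ = 0.1 + 3·8 = 24.1; e = 23.3 − 24.1 = -0.8
x=10: ŷ = 0.1 + 3·10 = 30.1; e = 35.7 − 30.1 = 5.6
x=16: ŷ = 0.1 + 3·16 = 48.1; e = 51.1 − 48.1 = 3
x=19: ŷ = 0.1 + 3·19 = 57.1; e = 56.3 − 57.1 = -0.8
x=20: ŷ = 0.1 + 3·20 = 60.1; e = 56.3 − 60.1 = -3.8
Largest |e| is 5.6 at x = 10, residual 5.6.

e = 5.6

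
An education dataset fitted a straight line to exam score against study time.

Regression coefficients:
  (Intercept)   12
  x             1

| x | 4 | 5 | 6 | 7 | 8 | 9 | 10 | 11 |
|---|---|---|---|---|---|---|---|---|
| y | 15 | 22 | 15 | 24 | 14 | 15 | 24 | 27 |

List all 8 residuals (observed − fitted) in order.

-1, 5, -3, 5, -6, -6, 2, 4

x=4: ŷ = 12 + 4 = 16; r = 15 − 16 = -1
x=5: ŷ = 12 + 5 = 17; r = 22 − 17 = 5
x=6: ŷ = 12 + 6 = 18; r = 15 − 18 = -3
x=7: ŷ = 12 + 7 = 19; r = 24 − 19 = 5
x=8: ŷ = 12 + 8 = 20; r = 14 − 20 = -6
x=9: ŷ = 12 + 9 = 21; r = 15 − 21 = -6
x=10: ŷ = 12 + 10 = 22; r = 24 − 22 = 2
x=11: ŷ = 12 + 11 = 23; r = 27 − 23 = 4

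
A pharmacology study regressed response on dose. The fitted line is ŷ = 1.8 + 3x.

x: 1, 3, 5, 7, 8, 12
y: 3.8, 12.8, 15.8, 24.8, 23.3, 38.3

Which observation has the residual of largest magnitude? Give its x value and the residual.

x=1: ŷ = 1.8 + 3·1 = 4.8; r = 3.8 − 4.8 = -1
x=3: ŷ = 1.8 + 3·3 = 10.8; r = 12.8 − 10.8 = 2
x=5: ŷ = 1.8 + 3·5 = 16.8; r = 15.8 − 16.8 = -1
x=7: ŷ = 1.8 + 3·7 = 22.8; r = 24.8 − 22.8 = 2
x=8: ŷ = 1.8 + 3·8 = 25.8; r = 23.3 − 25.8 = -2.5
x=12: ŷ = 1.8 + 3·12 = 37.8; r = 38.3 − 37.8 = 0.5
Largest |r| is 2.5 at x = 8, residual -2.5.

x = 8, r = -2.5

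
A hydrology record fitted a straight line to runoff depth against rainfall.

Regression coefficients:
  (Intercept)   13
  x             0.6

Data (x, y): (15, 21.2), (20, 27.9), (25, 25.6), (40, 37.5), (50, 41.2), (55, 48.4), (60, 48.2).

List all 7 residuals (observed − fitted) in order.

-0.8, 2.9, -2.4, 0.5, -1.8, 2.4, -0.8

x=15: ŷ = 13 + 0.6·15 = 22; r = 21.2 − 22 = -0.8
x=20: ŷ = 13 + 0.6·20 = 25; r = 27.9 − 25 = 2.9
x=25: ŷ = 13 + 0.6·25 = 28; r = 25.6 − 28 = -2.4
x=40: ŷ = 13 + 0.6·40 = 37; r = 37.5 − 37 = 0.5
x=50: ŷ = 13 + 0.6·50 = 43; r = 41.2 − 43 = -1.8
x=55: ŷ = 13 + 0.6·55 = 46; r = 48.4 − 46 = 2.4
x=60: ŷ = 13 + 0.6·60 = 49; r = 48.2 − 49 = -0.8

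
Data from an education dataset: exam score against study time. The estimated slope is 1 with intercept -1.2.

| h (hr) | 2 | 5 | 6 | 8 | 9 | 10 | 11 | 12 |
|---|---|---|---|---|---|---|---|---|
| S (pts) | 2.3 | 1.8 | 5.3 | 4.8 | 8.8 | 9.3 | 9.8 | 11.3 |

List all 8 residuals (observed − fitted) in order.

1.5, -2, 0.5, -2, 1, 0.5, 0, 0.5

h=2: Ŝ = -1.2 + 2 = 0.8; e = 2.3 − 0.8 = 1.5
h=5: Ŝ = -1.2 + 5 = 3.8; e = 1.8 − 3.8 = -2
h=6: Ŝ = -1.2 + 6 = 4.8; e = 5.3 − 4.8 = 0.5
h=8: Ŝ = -1.2 + 8 = 6.8; e = 4.8 − 6.8 = -2
h=9: Ŝ = -1.2 + 9 = 7.8; e = 8.8 − 7.8 = 1
h=10: Ŝ = -1.2 + 10 = 8.8; e = 9.3 − 8.8 = 0.5
h=11: Ŝ = -1.2 + 11 = 9.8; e = 9.8 − 9.8 = 0
h=12: Ŝ = -1.2 + 12 = 10.8; e = 11.3 − 10.8 = 0.5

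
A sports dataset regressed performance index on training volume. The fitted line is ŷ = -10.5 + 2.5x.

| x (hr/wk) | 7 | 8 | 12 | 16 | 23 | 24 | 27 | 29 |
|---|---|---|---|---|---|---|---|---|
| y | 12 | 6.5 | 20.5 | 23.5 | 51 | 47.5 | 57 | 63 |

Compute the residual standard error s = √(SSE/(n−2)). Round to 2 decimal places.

x=7: ŷ = -10.5 + 2.5·7 = 7; r = 12 − 7 = 5
x=8: ŷ = -10.5 + 2.5·8 = 9.5; r = 6.5 − 9.5 = -3
x=12: ŷ = -10.5 + 2.5·12 = 19.5; r = 20.5 − 19.5 = 1
x=16: ŷ = -10.5 + 2.5·16 = 29.5; r = 23.5 − 29.5 = -6
x=23: ŷ = -10.5 + 2.5·23 = 47; r = 51 − 47 = 4
x=24: ŷ = -10.5 + 2.5·24 = 49.5; r = 47.5 − 49.5 = -2
x=27: ŷ = -10.5 + 2.5·27 = 57; r = 57 − 57 = 0
x=29: ŷ = -10.5 + 2.5·29 = 62; r = 63 − 62 = 1
SSE = 25 + 9 + 1 + 36 + 16 + 4 + 0 + 1 = 92
s = √(92/6) = √15.3333 ≈ 3.92

s = 3.92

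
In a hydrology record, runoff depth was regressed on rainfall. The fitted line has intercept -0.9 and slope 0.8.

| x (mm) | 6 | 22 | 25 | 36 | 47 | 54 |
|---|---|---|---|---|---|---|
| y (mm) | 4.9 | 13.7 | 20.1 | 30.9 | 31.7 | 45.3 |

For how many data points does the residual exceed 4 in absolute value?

x=6: ŷ = -0.9 + 0.8·6 = 3.9; e = 4.9 − 3.9 = 1
x=22: ŷ = -0.9 + 0.8·22 = 16.7; e = 13.7 − 16.7 = -3
x=25: ŷ = -0.9 + 0.8·25 = 19.1; e = 20.1 − 19.1 = 1
x=36: ŷ = -0.9 + 0.8·36 = 27.9; e = 30.9 − 27.9 = 3
x=47: ŷ = -0.9 + 0.8·47 = 36.7; e = 31.7 − 36.7 = -5
x=54: ŷ = -0.9 + 0.8·54 = 42.3; e = 45.3 − 42.3 = 3
|e| > 4: x=47 (|e|=5) → 1

1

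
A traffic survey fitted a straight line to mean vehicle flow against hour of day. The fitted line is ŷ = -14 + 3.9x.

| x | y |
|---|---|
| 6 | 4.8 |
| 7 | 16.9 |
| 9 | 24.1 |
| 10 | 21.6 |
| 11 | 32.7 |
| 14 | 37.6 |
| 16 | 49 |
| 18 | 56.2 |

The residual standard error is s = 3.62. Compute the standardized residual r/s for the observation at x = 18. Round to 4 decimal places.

ŷ = -14 + 3.9·18 = 56.2
r = 56.2 − 56.2 = 0
r/s = 0 / 3.62 = 0.0000

0.0000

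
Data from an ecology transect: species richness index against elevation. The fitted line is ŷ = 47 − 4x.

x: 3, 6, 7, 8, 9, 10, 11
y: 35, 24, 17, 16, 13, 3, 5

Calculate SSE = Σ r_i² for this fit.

SSE = 30

x=3: ŷ = 47 − 4·3 = 35; r = 35 − 35 = 0
x=6: ŷ = 47 − 4·6 = 23; r = 24 − 23 = 1
x=7: ŷ = 47 − 4·7 = 19; r = 17 − 19 = -2
x=8: ŷ = 47 − 4·8 = 15; r = 16 − 15 = 1
x=9: ŷ = 47 − 4·9 = 11; r = 13 − 11 = 2
x=10: ŷ = 47 − 4·10 = 7; r = 3 − 7 = -4
x=11: ŷ = 47 − 4·11 = 3; r = 5 − 3 = 2
SSE = 0 + 1 + 4 + 1 + 4 + 16 + 4 = 30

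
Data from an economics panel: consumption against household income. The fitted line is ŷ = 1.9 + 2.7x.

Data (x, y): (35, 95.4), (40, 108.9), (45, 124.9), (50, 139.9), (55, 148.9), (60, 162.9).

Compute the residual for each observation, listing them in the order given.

x=35: ŷ = 1.9 + 2.7·35 = 96.4; r = 95.4 − 96.4 = -1
x=40: ŷ = 1.9 + 2.7·40 = 109.9; r = 108.9 − 109.9 = -1
x=45: ŷ = 1.9 + 2.7·45 = 123.4; r = 124.9 − 123.4 = 1.5
x=50: ŷ = 1.9 + 2.7·50 = 136.9; r = 139.9 − 136.9 = 3
x=55: ŷ = 1.9 + 2.7·55 = 150.4; r = 148.9 − 150.4 = -1.5
x=60: ŷ = 1.9 + 2.7·60 = 163.9; r = 162.9 − 163.9 = -1

-1, -1, 1.5, 3, -1.5, -1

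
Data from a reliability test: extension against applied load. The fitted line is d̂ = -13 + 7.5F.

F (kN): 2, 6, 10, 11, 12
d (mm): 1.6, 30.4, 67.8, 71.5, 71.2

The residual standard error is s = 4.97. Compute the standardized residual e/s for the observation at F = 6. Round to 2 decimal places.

-0.32

d̂ = -13 + 7.5·6 = 32
e = 30.4 − 32 = -1.6
e/s = -1.6 / 4.97 = -0.32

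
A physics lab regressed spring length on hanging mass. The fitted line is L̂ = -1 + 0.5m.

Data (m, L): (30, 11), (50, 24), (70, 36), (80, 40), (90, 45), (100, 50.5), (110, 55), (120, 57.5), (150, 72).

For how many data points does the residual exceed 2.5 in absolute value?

1

m=30: L̂ = -1 + 0.5·30 = 14; r = 11 − 14 = -3
m=50: L̂ = -1 + 0.5·50 = 24; r = 24 − 24 = 0
m=70: L̂ = -1 + 0.5·70 = 34; r = 36 − 34 = 2
m=80: L̂ = -1 + 0.5·80 = 39; r = 40 − 39 = 1
m=90: L̂ = -1 + 0.5·90 = 44; r = 45 − 44 = 1
m=100: L̂ = -1 + 0.5·100 = 49; r = 50.5 − 49 = 1.5
m=110: L̂ = -1 + 0.5·110 = 54; r = 55 − 54 = 1
m=120: L̂ = -1 + 0.5·120 = 59; r = 57.5 − 59 = -1.5
m=150: L̂ = -1 + 0.5·150 = 74; r = 72 − 74 = -2
|r| > 2.5: m=30 (|r|=3) → 1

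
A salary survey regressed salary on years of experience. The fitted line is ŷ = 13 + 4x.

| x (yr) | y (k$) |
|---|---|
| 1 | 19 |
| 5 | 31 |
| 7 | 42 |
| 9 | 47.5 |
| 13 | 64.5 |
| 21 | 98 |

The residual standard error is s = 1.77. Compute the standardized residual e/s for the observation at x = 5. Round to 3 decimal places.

-1.130

ŷ = 13 + 4·5 = 33
e = 31 − 33 = -2
e/s = -2 / 1.77 = -1.130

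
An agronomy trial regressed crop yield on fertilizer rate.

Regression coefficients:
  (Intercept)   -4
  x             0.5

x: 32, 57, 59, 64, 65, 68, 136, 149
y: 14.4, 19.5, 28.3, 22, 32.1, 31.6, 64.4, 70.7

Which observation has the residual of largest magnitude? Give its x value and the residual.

x = 64, e = -6

x=32: ŷ = -4 + 0.5·32 = 12; e = 14.4 − 12 = 2.4
x=57: ŷ = -4 + 0.5·57 = 24.5; e = 19.5 − 24.5 = -5
x=59: ŷ = -4 + 0.5·59 = 25.5; e = 28.3 − 25.5 = 2.8
x=64: ŷ = -4 + 0.5·64 = 28; e = 22 − 28 = -6
x=65: ŷ = -4 + 0.5·65 = 28.5; e = 32.1 − 28.5 = 3.6
x=68: ŷ = -4 + 0.5·68 = 30; e = 31.6 − 30 = 1.6
x=136: ŷ = -4 + 0.5·136 = 64; e = 64.4 − 64 = 0.4
x=149: ŷ = -4 + 0.5·149 = 70.5; e = 70.7 − 70.5 = 0.2
Largest |e| is 6 at x = 64, residual -6.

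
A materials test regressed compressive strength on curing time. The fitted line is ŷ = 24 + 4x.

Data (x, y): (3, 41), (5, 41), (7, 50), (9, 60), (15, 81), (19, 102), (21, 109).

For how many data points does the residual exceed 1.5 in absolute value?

x=3: ŷ = 24 + 4·3 = 36; e = 41 − 36 = 5
x=5: ŷ = 24 + 4·5 = 44; e = 41 − 44 = -3
x=7: ŷ = 24 + 4·7 = 52; e = 50 − 52 = -2
x=9: ŷ = 24 + 4·9 = 60; e = 60 − 60 = 0
x=15: ŷ = 24 + 4·15 = 84; e = 81 − 84 = -3
x=19: ŷ = 24 + 4·19 = 100; e = 102 − 100 = 2
x=21: ŷ = 24 + 4·21 = 108; e = 109 − 108 = 1
|e| > 1.5: x=3 (|e|=5), x=5 (|e|=3), x=7 (|e|=2), x=15 (|e|=3), x=19 (|e|=2) → 5

5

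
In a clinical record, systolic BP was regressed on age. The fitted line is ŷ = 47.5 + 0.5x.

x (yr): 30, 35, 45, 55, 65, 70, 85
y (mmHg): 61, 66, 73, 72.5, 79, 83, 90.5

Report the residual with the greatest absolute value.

x=30: ŷ = 47.5 + 0.5·30 = 62.5; r = 61 − 62.5 = -1.5
x=35: ŷ = 47.5 + 0.5·35 = 65; r = 66 − 65 = 1
x=45: ŷ = 47.5 + 0.5·45 = 70; r = 73 − 70 = 3
x=55: ŷ = 47.5 + 0.5·55 = 75; r = 72.5 − 75 = -2.5
x=65: ŷ = 47.5 + 0.5·65 = 80; r = 79 − 80 = -1
x=70: ŷ = 47.5 + 0.5·70 = 82.5; r = 83 − 82.5 = 0.5
x=85: ŷ = 47.5 + 0.5·85 = 90; r = 90.5 − 90 = 0.5
Largest |r| is 3 at x = 45, residual 3.

r = 3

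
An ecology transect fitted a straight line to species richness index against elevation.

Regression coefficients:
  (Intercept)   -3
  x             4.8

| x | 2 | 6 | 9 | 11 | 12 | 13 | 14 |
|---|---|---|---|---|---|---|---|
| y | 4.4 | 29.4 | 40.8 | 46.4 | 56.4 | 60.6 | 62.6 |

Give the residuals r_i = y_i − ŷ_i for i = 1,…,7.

x=2: ŷ = -3 + 4.8·2 = 6.6; r = 4.4 − 6.6 = -2.2
x=6: ŷ = -3 + 4.8·6 = 25.8; r = 29.4 − 25.8 = 3.6
x=9: ŷ = -3 + 4.8·9 = 40.2; r = 40.8 − 40.2 = 0.6
x=11: ŷ = -3 + 4.8·11 = 49.8; r = 46.4 − 49.8 = -3.4
x=12: ŷ = -3 + 4.8·12 = 54.6; r = 56.4 − 54.6 = 1.8
x=13: ŷ = -3 + 4.8·13 = 59.4; r = 60.6 − 59.4 = 1.2
x=14: ŷ = -3 + 4.8·14 = 64.2; r = 62.6 − 64.2 = -1.6

-2.2, 3.6, 0.6, -3.4, 1.8, 1.2, -1.6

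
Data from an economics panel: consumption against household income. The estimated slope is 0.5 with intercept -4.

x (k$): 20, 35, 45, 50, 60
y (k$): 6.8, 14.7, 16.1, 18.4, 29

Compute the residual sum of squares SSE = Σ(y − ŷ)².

SSE = 23.6

x=20: ŷ = -4 + 0.5·20 = 6; e = 6.8 − 6 = 0.8
x=35: ŷ = -4 + 0.5·35 = 13.5; e = 14.7 − 13.5 = 1.2
x=45: ŷ = -4 + 0.5·45 = 18.5; e = 16.1 − 18.5 = -2.4
x=50: ŷ = -4 + 0.5·50 = 21; e = 18.4 − 21 = -2.6
x=60: ŷ = -4 + 0.5·60 = 26; e = 29 − 26 = 3
SSE = 0.64 + 1.44 + 5.76 + 6.76 + 9 = 23.6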